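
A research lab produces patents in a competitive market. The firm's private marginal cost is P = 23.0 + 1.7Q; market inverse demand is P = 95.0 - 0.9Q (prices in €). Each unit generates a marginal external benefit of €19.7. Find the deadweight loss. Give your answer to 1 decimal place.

DWL = €74.6

Market equilibrium (private): 23.0 + 1.7Q = 95.0 - 0.9Q → Q_m = 27.6923.
Social marginal cost = private MC − MEB = 3.3 + 1.7Q.
Set SMC = demand: 3.3 + 1.7Q = 95.0 - 0.9Q → Q* = 35.2692.
Between Q* and Q_m the wedge demand − SMC runs linearly from 0 to MEB(Q_m), so the loss is a triangle.
DWL = ½ × 7.5769 × 19.7000 = 74.6325.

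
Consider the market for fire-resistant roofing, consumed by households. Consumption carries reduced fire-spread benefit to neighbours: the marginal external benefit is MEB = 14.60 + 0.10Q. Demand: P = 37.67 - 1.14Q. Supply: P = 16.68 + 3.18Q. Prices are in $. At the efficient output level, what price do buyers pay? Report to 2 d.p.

P = $28.06

Social marginal benefit = demand + MEB = 52.27 - 1.04Q.
Set SMB = MC: 52.27 - 1.04Q = 16.68 + 3.18Q → Q* = 8.4336.
Consumer price on the demand curve at Q*: 37.67 − 1.14×8.4336 = 28.0557.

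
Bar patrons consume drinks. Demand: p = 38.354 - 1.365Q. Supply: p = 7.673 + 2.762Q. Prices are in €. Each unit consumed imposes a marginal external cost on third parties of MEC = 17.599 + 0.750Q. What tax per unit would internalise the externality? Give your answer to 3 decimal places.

tax = €19.611 per unit

Social marginal benefit = demand − MEC = 20.755 - 2.115Q.
Set SMB = MC: 20.755 - 2.115Q = 7.673 + 2.762Q → Q* = 2.6824.
The Pigouvian tax equals MEC at Q*: 17.599 + 0.750×2.6824 = 19.6108.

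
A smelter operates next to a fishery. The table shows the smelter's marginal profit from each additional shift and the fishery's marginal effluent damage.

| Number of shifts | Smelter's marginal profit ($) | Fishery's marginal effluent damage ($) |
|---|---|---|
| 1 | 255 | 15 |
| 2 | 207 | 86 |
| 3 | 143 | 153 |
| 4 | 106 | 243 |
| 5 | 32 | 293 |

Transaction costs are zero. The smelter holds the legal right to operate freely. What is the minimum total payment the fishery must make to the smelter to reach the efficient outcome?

Left alone the smelter would choose level 5 (marginal profit stays positive).
Efficient level: k* = 2 (marginal profit ≥ marginal effluent damage through 2).
The fishery must at least cover the smelter's forgone profit from cutting 5→2: 143 + 106 + 32 = 281.

$281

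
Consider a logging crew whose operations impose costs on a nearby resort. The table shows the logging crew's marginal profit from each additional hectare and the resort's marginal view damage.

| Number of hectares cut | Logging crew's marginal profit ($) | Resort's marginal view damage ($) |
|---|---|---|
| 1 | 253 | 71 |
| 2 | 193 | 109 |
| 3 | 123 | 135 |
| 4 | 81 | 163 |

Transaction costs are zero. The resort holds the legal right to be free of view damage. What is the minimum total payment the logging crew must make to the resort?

$180

Efficient level: marginal profit ≥ marginal view damage through level 2, so k* = 2.
With the resort holding the right, the logging crew must at least compensate total damage at k*: 71 + 109 = 180.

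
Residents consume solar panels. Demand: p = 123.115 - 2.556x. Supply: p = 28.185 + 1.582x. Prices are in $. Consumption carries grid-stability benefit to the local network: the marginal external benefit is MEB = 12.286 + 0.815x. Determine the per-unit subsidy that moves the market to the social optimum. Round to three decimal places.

subsidy = $38.582 per unit

Social marginal benefit = demand + MEB = 135.401 - 1.741x.
Set SMB = MC: 135.401 - 1.741x = 28.185 + 1.582x → x* = 32.2648.
The Pigouvian subsidy equals MEB at x*: 12.286 + 0.815×32.2648 = 38.5818.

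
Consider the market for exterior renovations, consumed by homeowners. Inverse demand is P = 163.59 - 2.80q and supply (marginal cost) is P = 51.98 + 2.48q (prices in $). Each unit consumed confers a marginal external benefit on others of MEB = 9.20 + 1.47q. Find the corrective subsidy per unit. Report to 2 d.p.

Social marginal benefit = demand + MEB = 172.79 - 1.33q.
Set SMB = MC: 172.79 - 1.33q = 51.98 + 2.48q → q* = 31.7087.
The Pigouvian subsidy equals MEB at q*: 9.20 + 1.47×31.7087 = 55.8118.

subsidy = $55.81 per unit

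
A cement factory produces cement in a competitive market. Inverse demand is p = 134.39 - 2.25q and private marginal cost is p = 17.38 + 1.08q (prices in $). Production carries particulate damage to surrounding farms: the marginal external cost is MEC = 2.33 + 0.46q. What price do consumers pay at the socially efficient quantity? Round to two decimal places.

P = $66.31

Social marginal cost = private MC + MEC = 19.71 + 1.54q.
Set SMC = demand: 19.71 + 1.54q = 134.39 - 2.25q → q* = 30.2586.
Consumer price on the demand curve at q*: 134.39 − 2.25×30.2586 = 66.3082.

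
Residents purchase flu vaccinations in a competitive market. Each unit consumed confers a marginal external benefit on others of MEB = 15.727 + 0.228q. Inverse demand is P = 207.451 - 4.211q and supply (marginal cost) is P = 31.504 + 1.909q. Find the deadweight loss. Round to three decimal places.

DWL = 42.132

Market equilibrium (private): 31.504 + 1.909q = 207.451 - 4.211q → q_m = 28.7495.
Social marginal benefit = demand + MEB = 223.178 - 3.983q.
Set SMB = MC: 223.178 - 3.983q = 31.504 + 1.909q → q* = 32.5312.
The loss is the area between SMB and MC from q* to q_m; with linear curves that's a triangle of height MEB(q_m).
DWL = ½ × 3.7817 × 22.2819 = 42.1317.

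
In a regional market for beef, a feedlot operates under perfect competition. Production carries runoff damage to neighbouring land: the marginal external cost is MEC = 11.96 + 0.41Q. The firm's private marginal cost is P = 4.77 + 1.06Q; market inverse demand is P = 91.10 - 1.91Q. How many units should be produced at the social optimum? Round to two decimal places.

Q* = 22.00

Social marginal cost = private MC + MEC = 16.73 + 1.47Q.
Set SMC = demand: 16.73 + 1.47Q = 91.10 - 1.91Q → Q* = 22.0030.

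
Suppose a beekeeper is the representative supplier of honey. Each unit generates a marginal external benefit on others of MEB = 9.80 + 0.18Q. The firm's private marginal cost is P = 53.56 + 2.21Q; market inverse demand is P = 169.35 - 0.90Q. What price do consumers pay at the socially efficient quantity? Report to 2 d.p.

Social marginal cost = private MC − MEB = 43.76 + 2.03Q.
Set SMC = demand: 43.76 + 2.03Q = 169.35 - 0.90Q → Q* = 42.8635.
Consumer price on the demand curve at Q*: 169.35 − 0.90×42.8635 = 130.7729.

P = 130.77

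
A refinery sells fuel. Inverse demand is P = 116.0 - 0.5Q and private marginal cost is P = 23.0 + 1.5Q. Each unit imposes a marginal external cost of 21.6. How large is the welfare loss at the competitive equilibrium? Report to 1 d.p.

DWL = 116.6

Market equilibrium (private): 23.0 + 1.5Q = 116.0 - 0.5Q → Q_m = 46.5000.
Social marginal cost = private MC + MEC = 44.6 + 1.5Q.
Set SMC = demand: 44.6 + 1.5Q = 116.0 - 0.5Q → Q* = 35.7000.
The loss is the area between SMC and demand from Q* to Q_m; with linear curves that's a triangle of height MEC(Q_m).
DWL = ½ × 10.8000 × 21.6000 = 116.6400.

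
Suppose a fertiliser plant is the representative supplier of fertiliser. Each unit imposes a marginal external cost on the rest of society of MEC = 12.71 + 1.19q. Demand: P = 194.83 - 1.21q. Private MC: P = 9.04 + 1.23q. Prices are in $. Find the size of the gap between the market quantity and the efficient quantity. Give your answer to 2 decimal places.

28.46 units

Market equilibrium (private): 9.04 + 1.23q = 194.83 - 1.21q → q_m = 76.1434.
Social marginal cost = private MC + MEC = 21.75 + 2.42q.
Set SMC = demand: 21.75 + 2.42q = 194.83 - 1.21q → q* = 47.6804.
Gap = |76.1434 − 47.6804| = 28.4630.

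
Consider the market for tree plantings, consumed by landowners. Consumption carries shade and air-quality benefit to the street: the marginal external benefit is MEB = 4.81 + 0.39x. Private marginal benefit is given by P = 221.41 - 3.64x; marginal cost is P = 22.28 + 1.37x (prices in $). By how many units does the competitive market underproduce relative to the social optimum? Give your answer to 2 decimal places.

4.40 units

Market equilibrium (private): 22.28 + 1.37x = 221.41 - 3.64x → x_m = 39.7465.
Social marginal benefit = demand + MEB = 226.22 - 3.25x.
Set SMB = MC: 226.22 - 3.25x = 22.28 + 1.37x → x* = 44.1429.
Gap = |39.7465 − 44.1429| = 4.3964.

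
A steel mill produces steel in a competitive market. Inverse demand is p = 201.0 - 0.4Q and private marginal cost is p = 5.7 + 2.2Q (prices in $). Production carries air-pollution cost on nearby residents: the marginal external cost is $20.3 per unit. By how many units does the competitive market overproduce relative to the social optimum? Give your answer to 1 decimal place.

7.8 units

Market equilibrium (private): 5.7 + 2.2Q = 201.0 - 0.4Q → Q_m = 75.1154.
Social marginal cost = private MC + MEC = 26.0 + 2.2Q.
Set SMC = demand: 26.0 + 2.2Q = 201.0 - 0.4Q → Q* = 67.3077.
Gap = |75.1154 − 67.3077| = 7.8077.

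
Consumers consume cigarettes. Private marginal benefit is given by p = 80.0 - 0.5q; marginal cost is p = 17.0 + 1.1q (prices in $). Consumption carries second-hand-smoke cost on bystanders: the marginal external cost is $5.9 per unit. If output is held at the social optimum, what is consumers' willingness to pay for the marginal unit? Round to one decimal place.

P = $62.2

Social marginal benefit = demand − MEC = 74.1 - 0.5q.
Set SMB = MC: 74.1 - 0.5q = 17.0 + 1.1q → q* = 35.6875.
Consumer price on the demand curve at q*: 80.0 − 0.5×35.6875 = 62.1563.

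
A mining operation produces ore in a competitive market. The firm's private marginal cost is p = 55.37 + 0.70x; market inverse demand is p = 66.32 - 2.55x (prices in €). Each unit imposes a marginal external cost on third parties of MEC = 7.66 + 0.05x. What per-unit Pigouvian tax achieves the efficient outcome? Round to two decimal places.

Social marginal cost = private MC + MEC = 63.03 + 0.75x.
Set SMC = demand: 63.03 + 0.75x = 66.32 - 2.55x → x* = 0.9970.
The Pigouvian tax equals MEC at x*: 7.66 + 0.05×0.9970 = 7.7099.

tax = €7.71 per unit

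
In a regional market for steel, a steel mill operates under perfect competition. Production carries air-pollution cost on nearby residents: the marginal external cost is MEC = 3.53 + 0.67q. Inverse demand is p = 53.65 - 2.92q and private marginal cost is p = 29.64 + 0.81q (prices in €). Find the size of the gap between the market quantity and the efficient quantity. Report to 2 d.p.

Market equilibrium (private): 29.64 + 0.81q = 53.65 - 2.92q → q_m = 6.4370.
Social marginal cost = private MC + MEC = 33.17 + 1.48q.
Set SMC = demand: 33.17 + 1.48q = 53.65 - 2.92q → q* = 4.6545.
Gap = |6.4370 − 4.6545| = 1.7825.

1.78 units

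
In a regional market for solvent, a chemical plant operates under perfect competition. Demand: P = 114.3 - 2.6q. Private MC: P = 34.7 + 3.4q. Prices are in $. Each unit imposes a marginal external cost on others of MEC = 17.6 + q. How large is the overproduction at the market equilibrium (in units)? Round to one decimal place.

4.4 units

Market equilibrium (private): 34.7 + 3.4q = 114.3 - 2.6q → q_m = 13.2667.
Social marginal cost = private MC + MEC = 52.3 + 4.4q.
Set SMC = demand: 52.3 + 4.4q = 114.3 - 2.6q → q* = 8.8571.
Gap = |13.2667 − 8.8571| = 4.4096.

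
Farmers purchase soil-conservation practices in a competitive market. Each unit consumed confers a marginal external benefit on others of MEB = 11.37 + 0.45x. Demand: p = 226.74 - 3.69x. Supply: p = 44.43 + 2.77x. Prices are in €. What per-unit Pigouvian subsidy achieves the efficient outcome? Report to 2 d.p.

subsidy = €25.87 per unit

Social marginal benefit = demand + MEB = 238.11 - 3.24x.
Set SMB = MC: 238.11 - 3.24x = 44.43 + 2.77x → x* = 32.2263.
The Pigouvian subsidy equals MEB at x*: 11.37 + 0.45×32.2263 = 25.8718.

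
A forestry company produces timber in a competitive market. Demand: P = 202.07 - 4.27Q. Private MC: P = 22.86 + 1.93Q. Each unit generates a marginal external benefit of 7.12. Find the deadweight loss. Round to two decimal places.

DWL = 4.09

Market equilibrium (private): 22.86 + 1.93Q = 202.07 - 4.27Q → Q_m = 28.9048.
Social marginal cost = private MC − MEB = 15.74 + 1.93Q.
Set SMC = demand: 15.74 + 1.93Q = 202.07 - 4.27Q → Q* = 30.0532.
Height of the DWL triangle at Q_m is demand(Q_m) − SMC(Q_m) = MEB(Q_m) = 7.1200.
DWL = ½ × 1.1484 × 7.1200 = 4.0883.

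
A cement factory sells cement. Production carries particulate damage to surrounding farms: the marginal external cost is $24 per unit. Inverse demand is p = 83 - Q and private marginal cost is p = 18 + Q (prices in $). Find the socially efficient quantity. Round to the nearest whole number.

Q* = 21

Social marginal cost = private MC + MEC = 42 + Q.
Set SMC = demand: 42 + Q = 83 - Q → Q* = 20.5000.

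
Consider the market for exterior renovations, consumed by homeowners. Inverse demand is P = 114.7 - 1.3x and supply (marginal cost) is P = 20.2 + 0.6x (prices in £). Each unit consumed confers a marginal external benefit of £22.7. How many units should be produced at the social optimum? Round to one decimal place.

Social marginal benefit = demand + MEB = 137.4 - 1.3x.
Set SMB = MC: 137.4 - 1.3x = 20.2 + 0.6x → x* = 61.6842.

x* = 61.7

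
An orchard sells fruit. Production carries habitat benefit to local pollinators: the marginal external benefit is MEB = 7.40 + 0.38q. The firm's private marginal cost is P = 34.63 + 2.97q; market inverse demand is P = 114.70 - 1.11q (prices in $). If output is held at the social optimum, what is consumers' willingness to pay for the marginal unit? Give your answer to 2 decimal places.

P = $88.46

Social marginal cost = private MC − MEB = 27.23 + 2.59q.
Set SMC = demand: 27.23 + 2.59q = 114.70 - 1.11q → q* = 23.6405.
Consumer price on the demand curve at q*: 114.70 − 1.11×23.6405 = 88.4590.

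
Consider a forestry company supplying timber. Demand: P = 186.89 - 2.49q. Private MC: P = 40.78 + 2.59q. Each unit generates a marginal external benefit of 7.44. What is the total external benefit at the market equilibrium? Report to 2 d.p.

Market equilibrium (private): 40.78 + 2.59q = 186.89 - 2.49q → q_m = 28.7618.
Total external benefit = MEB × q_m = 7.44 × 28.7618 = 213.9878.

213.99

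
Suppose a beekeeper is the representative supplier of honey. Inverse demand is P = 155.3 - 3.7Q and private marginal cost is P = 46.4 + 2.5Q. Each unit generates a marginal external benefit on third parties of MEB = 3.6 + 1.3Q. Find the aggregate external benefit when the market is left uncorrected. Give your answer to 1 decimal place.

263.8

Market equilibrium (private): 46.4 + 2.5Q = 155.3 - 3.7Q → Q_m = 17.5645.
Total external benefit = ∫₀^{Q_m} (3.6 + 1.3Q) dQ = 3.6×17.5645 + ½×1.3×17.5645² = 263.7648.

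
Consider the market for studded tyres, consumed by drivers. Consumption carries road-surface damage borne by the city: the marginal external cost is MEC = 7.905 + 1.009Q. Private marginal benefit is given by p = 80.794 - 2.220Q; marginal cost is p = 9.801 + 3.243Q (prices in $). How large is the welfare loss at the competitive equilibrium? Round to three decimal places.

Market equilibrium (private): 9.801 + 3.243Q = 80.794 - 2.220Q → Q_m = 12.9952.
Social marginal benefit = demand − MEC = 72.889 - 3.229Q.
Set SMB = MC: 72.889 - 3.229Q = 9.801 + 3.243Q → Q* = 9.7478.
The loss is the area between SMB and MC from Q* to Q_m; with linear curves that's a triangle of height MEC(Q_m).
DWL = ½ × 3.2474 × 21.0172 = 34.1256.

DWL = $34.126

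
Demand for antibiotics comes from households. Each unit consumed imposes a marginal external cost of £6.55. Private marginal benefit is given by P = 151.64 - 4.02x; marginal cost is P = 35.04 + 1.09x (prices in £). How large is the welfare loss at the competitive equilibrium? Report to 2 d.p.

DWL = £4.20

Market equilibrium (private): 35.04 + 1.09x = 151.64 - 4.02x → x_m = 22.8180.
Social marginal benefit = demand − MEC = 145.09 - 4.02x.
Set SMB = MC: 145.09 - 4.02x = 35.04 + 1.09x → x* = 21.5362.
Height of the DWL triangle at x_m is MC(x_m) − SMB(x_m) = MEC(x_m) = 6.5500.
DWL = ½ × 1.2818 × 6.5500 = 4.1979.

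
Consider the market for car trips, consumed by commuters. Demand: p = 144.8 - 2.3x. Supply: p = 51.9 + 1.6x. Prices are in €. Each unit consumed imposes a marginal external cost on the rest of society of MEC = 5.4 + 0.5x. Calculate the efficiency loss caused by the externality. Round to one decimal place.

Market equilibrium (private): 51.9 + 1.6x = 144.8 - 2.3x → x_m = 23.8205.
Social marginal benefit = demand − MEC = 139.4 - 2.8x.
Set SMB = MC: 139.4 - 2.8x = 51.9 + 1.6x → x* = 19.8864.
Height of the DWL triangle at x_m is MC(x_m) − SMB(x_m) = MEC(x_m) = 17.3103.
DWL = ½ × 3.9341 × 17.3103 = 34.0502.

DWL = €34.1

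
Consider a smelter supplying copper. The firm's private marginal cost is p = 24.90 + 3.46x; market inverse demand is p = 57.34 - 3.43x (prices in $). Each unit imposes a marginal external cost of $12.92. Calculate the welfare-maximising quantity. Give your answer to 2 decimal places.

x* = 2.83

Social marginal cost = private MC + MEC = 37.82 + 3.46x.
Set SMC = demand: 37.82 + 3.46x = 57.34 - 3.43x → x* = 2.8331.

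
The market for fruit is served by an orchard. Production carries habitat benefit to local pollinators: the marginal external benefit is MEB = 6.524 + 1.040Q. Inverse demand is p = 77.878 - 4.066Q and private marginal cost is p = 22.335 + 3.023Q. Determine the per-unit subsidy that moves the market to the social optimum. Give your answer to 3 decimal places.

Social marginal cost = private MC − MEB = 15.811 + 1.983Q.
Set SMC = demand: 15.811 + 1.983Q = 77.878 - 4.066Q → Q* = 10.2607.
The Pigouvian subsidy equals MEB at Q*: 6.524 + 1.040×10.2607 = 17.1951.

subsidy = 17.195 per unit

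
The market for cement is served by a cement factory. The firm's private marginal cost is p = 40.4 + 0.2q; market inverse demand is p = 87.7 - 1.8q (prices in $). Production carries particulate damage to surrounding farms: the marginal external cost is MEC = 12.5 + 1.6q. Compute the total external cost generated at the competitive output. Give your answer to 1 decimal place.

Market equilibrium (private): 40.4 + 0.2q = 87.7 - 1.8q → q_m = 23.6500.
Total external cost = ∫₀^{q_m} (12.5 + 1.6q) dq = 12.5×23.6500 + ½×1.6×23.6500² = 743.0830.

$743.1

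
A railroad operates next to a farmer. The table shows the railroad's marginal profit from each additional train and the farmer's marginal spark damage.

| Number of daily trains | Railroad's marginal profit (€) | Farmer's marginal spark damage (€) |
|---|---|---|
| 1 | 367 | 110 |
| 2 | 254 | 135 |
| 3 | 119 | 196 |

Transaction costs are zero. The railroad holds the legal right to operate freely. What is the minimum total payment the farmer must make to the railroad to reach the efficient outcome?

€119

Left alone the railroad would choose level 3 (marginal profit stays positive).
Efficient level: k* = 2 (marginal profit ≥ marginal spark damage through 2).
The farmer must at least cover the railroad's forgone profit from cutting 3→2: 119 = 119.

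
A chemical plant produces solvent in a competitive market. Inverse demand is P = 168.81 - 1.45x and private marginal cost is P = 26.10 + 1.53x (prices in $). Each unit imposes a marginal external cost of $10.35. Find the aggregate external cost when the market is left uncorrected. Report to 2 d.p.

Market equilibrium (private): 26.10 + 1.53x = 168.81 - 1.45x → x_m = 47.8893.
Total external cost = MEC × x_m = 10.35 × 47.8893 = 495.6543.

$495.65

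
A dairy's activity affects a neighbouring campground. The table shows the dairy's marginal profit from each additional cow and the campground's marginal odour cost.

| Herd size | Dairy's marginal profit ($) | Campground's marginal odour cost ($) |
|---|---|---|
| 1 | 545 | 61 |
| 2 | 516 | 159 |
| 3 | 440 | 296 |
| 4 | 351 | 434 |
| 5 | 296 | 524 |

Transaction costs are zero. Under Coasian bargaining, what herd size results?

3

Bargaining reaches the level where marginal profit last exceeds marginal odour cost.
That holds through level 3 (440 ≥ 296) but not at 4 (351 < 434).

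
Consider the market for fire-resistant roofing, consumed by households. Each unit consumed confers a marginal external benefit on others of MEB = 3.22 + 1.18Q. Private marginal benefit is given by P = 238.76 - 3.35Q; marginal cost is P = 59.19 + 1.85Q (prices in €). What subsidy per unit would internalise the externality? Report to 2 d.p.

Social marginal benefit = demand + MEB = 241.98 - 2.17Q.
Set SMB = MC: 241.98 - 2.17Q = 59.19 + 1.85Q → Q* = 45.4701.
The Pigouvian subsidy equals MEB at Q*: 3.22 + 1.18×45.4701 = 56.8747.

subsidy = €56.87 per unit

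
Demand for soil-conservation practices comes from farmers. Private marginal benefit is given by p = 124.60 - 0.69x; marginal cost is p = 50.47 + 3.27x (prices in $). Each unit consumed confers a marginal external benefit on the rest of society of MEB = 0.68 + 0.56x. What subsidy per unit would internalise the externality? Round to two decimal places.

Social marginal benefit = demand + MEB = 125.28 - 0.13x.
Set SMB = MC: 125.28 - 0.13x = 50.47 + 3.27x → x* = 22.0029.
The Pigouvian subsidy equals MEB at x*: 0.68 + 0.56×22.0029 = 13.0016.

subsidy = $13.00 per unit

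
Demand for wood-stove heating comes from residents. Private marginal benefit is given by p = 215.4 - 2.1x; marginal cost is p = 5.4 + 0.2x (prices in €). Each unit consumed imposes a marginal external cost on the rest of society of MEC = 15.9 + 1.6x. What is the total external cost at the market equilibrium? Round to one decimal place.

€8120.9

Market equilibrium (private): 5.4 + 0.2x = 215.4 - 2.1x → x_m = 91.3043.
Total external cost = ∫₀^{x_m} (15.9 + 1.6x) dx = 15.9×91.3043 + ½×1.6×91.3043² = 8120.9185.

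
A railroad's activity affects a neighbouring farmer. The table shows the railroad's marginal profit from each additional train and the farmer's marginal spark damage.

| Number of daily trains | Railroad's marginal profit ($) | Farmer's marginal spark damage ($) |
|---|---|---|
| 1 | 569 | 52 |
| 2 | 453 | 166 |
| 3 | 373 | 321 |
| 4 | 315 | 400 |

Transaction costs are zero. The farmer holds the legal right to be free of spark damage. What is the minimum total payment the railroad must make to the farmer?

Efficient level: marginal profit ≥ marginal spark damage through level 3, so k* = 3.
With the farmer holding the right, the railroad must at least compensate total damage at k*: 52 + 166 + 321 = 539.

$539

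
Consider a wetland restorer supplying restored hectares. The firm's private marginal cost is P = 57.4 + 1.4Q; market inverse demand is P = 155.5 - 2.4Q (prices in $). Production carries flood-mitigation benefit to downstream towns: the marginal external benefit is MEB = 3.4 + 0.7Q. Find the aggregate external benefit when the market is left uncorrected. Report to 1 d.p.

Market equilibrium (private): 57.4 + 1.4Q = 155.5 - 2.4Q → Q_m = 25.8158.
Total external benefit = ∫₀^{Q_m} (3.4 + 0.7Q) dQ = 3.4×25.8158 + ½×0.7×25.8158² = 321.0332.

$321.0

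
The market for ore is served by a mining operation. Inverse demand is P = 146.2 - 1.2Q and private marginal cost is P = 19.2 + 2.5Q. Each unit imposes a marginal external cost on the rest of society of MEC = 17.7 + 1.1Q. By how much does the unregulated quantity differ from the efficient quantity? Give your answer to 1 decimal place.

Market equilibrium (private): 19.2 + 2.5Q = 146.2 - 1.2Q → Q_m = 34.3243.
Social marginal cost = private MC + MEC = 36.9 + 3.6Q.
Set SMC = demand: 36.9 + 3.6Q = 146.2 - 1.2Q → Q* = 22.7708.
Gap = |34.3243 − 22.7708| = 11.5535.

11.6 units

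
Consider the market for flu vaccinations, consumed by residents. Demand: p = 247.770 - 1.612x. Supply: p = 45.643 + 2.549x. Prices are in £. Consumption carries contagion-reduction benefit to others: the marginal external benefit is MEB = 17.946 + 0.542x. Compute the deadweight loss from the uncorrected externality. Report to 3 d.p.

Market equilibrium (private): 45.643 + 2.549x = 247.770 - 1.612x → x_m = 48.5765.
Social marginal benefit = demand + MEB = 265.716 - 1.070x.
Set SMB = MC: 265.716 - 1.070x = 45.643 + 2.549x → x* = 60.8104.
Between x* and x_m the wedge SMB − MC runs linearly from 0 to MEB(x_m), so the loss is a triangle.
DWL = ½ × 12.2339 × 44.2745 = 270.8249.

DWL = £270.825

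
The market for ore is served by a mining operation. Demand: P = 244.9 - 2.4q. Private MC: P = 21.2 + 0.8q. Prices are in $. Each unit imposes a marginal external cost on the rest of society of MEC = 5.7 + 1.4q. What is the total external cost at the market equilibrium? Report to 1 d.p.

$3819.3

Market equilibrium (private): 21.2 + 0.8q = 244.9 - 2.4q → q_m = 69.9063.
Total external cost = ∫₀^{q_m} (5.7 + 1.4q) dq = 5.7×69.9063 + ½×1.4×69.9063² = 3819.2895.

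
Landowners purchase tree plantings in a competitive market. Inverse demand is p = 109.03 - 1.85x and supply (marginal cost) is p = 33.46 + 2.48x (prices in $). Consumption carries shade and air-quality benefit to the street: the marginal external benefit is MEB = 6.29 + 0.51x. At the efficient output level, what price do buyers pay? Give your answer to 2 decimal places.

Social marginal benefit = demand + MEB = 115.32 - 1.34x.
Set SMB = MC: 115.32 - 1.34x = 33.46 + 2.48x → x* = 21.4293.
Consumer price on the demand curve at x*: 109.03 − 1.85×21.4293 = 69.3858.

P = $69.39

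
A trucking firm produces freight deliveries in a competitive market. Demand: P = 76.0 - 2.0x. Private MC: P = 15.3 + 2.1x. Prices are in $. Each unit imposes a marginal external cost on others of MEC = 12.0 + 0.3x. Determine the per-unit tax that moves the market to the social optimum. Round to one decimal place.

tax = $15.3 per unit

Social marginal cost = private MC + MEC = 27.3 + 2.4x.
Set SMC = demand: 27.3 + 2.4x = 76.0 - 2.0x → x* = 11.0682.
The Pigouvian tax equals MEC at x*: 12.0 + 0.3×11.0682 = 15.3205.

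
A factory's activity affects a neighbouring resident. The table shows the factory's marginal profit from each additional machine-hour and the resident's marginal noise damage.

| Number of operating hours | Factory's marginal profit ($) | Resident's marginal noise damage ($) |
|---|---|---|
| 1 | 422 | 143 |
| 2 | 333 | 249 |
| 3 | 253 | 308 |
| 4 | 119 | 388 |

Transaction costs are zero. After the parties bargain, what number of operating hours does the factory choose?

2

Bargaining reaches the level where marginal profit last exceeds marginal noise damage.
That holds through level 2 (333 ≥ 249) but not at 3 (253 < 308).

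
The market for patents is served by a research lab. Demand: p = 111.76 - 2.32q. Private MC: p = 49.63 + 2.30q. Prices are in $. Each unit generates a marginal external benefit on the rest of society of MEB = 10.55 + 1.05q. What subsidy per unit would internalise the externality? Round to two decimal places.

Social marginal cost = private MC − MEB = 39.08 + 1.25q.
Set SMC = demand: 39.08 + 1.25q = 111.76 - 2.32q → q* = 20.3585.
The Pigouvian subsidy equals MEB at q*: 10.55 + 1.05×20.3585 = 31.9264.

subsidy = $31.93 per unit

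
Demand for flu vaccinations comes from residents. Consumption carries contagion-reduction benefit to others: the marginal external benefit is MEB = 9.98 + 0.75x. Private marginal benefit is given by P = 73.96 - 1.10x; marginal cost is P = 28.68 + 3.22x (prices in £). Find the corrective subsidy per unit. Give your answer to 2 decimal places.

Social marginal benefit = demand + MEB = 83.94 - 0.35x.
Set SMB = MC: 83.94 - 0.35x = 28.68 + 3.22x → x* = 15.4790.
The Pigouvian subsidy equals MEB at x*: 9.98 + 0.75×15.4790 = 21.5893.

subsidy = £21.59 per unit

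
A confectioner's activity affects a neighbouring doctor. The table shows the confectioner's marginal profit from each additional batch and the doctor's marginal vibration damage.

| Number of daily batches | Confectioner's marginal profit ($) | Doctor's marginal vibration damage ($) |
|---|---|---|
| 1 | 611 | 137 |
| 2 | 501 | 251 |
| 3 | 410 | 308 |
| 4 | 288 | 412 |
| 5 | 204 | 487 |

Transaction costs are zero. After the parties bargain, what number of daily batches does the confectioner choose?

Bargaining reaches the level where marginal profit last exceeds marginal vibration damage.
That holds through level 3 (410 ≥ 308) but not at 4 (288 < 412).

3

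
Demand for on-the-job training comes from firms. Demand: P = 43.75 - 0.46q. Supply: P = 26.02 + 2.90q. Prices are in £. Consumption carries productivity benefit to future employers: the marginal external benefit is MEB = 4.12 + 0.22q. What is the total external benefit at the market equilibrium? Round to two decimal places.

Market equilibrium (private): 26.02 + 2.90q = 43.75 - 0.46q → q_m = 5.2768.
Total external benefit = ∫₀^{q_m} (4.12 + 0.22q) dq = 4.12×5.2768 + ½×0.22×5.2768² = 24.8033.

£24.80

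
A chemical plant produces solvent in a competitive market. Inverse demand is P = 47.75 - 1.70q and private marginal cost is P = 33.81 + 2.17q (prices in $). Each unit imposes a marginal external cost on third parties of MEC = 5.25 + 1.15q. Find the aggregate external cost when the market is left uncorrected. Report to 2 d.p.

Market equilibrium (private): 33.81 + 2.17q = 47.75 - 1.70q → q_m = 3.6021.
Total external cost = ∫₀^{q_m} (5.25 + 1.15q) dq = 5.25×3.6021 + ½×1.15×3.6021² = 26.3717.

$26.37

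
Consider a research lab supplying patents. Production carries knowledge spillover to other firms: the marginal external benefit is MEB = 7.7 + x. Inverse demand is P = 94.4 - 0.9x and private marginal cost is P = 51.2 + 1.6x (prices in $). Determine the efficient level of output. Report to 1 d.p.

x* = 33.9

Social marginal cost = private MC − MEB = 43.5 + 0.6x.
Set SMC = demand: 43.5 + 0.6x = 94.4 - 0.9x → x* = 33.9333.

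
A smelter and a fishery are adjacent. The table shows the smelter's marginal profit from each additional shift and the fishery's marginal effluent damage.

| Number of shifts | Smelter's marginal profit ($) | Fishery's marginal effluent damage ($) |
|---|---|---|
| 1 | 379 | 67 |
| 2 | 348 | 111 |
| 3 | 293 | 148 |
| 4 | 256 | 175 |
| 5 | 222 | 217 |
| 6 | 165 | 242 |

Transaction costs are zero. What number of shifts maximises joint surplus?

Bargaining reaches the level where marginal profit last exceeds marginal effluent damage.
That holds through level 5 (222 ≥ 217) but not at 6 (165 < 242).

5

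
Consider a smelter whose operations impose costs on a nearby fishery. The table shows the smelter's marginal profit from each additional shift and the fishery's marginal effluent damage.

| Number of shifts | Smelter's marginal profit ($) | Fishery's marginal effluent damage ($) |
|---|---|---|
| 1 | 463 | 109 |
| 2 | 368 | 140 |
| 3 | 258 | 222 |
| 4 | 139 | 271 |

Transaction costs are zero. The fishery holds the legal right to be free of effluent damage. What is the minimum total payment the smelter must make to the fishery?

$471

Efficient level: marginal profit ≥ marginal effluent damage through level 3, so k* = 3.
With the fishery holding the right, the smelter must at least compensate total damage at k*: 109 + 140 + 222 = 471.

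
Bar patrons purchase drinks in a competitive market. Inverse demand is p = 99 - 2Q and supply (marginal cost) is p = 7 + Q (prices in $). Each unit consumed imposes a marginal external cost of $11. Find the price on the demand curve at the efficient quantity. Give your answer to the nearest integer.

Social marginal benefit = demand − MEC = 88 - 2Q.
Set SMB = MC: 88 - 2Q = 7 + Q → Q* = 27.0000.
Consumer price on the demand curve at Q*: 99 − 2×27.0000 = 45.0000.

P = $45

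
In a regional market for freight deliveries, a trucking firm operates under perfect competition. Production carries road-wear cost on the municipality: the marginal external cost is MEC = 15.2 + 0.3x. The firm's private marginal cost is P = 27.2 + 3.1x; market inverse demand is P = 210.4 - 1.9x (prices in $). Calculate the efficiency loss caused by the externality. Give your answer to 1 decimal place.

Market equilibrium (private): 27.2 + 3.1x = 210.4 - 1.9x → x_m = 36.6400.
Social marginal cost = private MC + MEC = 42.4 + 3.4x.
Set SMC = demand: 42.4 + 3.4x = 210.4 - 1.9x → x* = 31.6981.
The loss is the area between SMC and demand from x* to x_m; with linear curves that's a triangle of height MEC(x_m).
DWL = ½ × 4.9419 × 26.1920 = 64.7191.

DWL = $64.7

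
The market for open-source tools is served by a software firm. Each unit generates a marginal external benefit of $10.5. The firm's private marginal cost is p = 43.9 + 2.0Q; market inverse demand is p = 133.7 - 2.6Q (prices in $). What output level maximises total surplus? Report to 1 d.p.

Social marginal cost = private MC − MEB = 33.4 + 2.0Q.
Set SMC = demand: 33.4 + 2.0Q = 133.7 - 2.6Q → Q* = 21.8043.

Q* = 21.8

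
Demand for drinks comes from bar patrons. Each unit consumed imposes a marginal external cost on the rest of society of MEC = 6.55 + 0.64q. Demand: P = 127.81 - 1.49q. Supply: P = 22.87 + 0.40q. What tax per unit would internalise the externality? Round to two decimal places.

tax = 31.44 per unit

Social marginal benefit = demand − MEC = 121.26 - 2.13q.
Set SMB = MC: 121.26 - 2.13q = 22.87 + 0.40q → q* = 38.8893.
The Pigouvian tax equals MEC at q*: 6.55 + 0.64×38.8893 = 31.4392.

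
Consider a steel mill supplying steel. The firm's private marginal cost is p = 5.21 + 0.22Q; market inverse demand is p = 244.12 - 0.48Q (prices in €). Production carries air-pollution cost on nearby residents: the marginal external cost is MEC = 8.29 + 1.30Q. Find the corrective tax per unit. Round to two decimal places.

Social marginal cost = private MC + MEC = 13.50 + 1.52Q.
Set SMC = demand: 13.50 + 1.52Q = 244.12 - 0.48Q → Q* = 115.3100.
The Pigouvian tax equals MEC at Q*: 8.29 + 1.30×115.3100 = 158.1930.

tax = €158.19 per unit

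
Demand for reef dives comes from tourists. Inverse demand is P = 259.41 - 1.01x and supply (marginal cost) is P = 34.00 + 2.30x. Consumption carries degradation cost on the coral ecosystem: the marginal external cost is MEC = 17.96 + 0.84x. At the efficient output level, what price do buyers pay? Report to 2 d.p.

P = 208.92

Social marginal benefit = demand − MEC = 241.45 - 1.85x.
Set SMB = MC: 241.45 - 1.85x = 34.00 + 2.30x → x* = 49.9880.
Consumer price on the demand curve at x*: 259.41 − 1.01×49.9880 = 208.9221.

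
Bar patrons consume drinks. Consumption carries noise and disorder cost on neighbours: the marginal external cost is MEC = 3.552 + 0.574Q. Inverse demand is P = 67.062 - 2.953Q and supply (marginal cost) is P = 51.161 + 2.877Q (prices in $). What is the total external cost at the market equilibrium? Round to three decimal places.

$11.823

Market equilibrium (private): 51.161 + 2.877Q = 67.062 - 2.953Q → Q_m = 2.7274.
Total external cost = ∫₀^{Q_m} (3.552 + 0.574Q) dQ = 3.552×2.7274 + ½×0.574×2.7274² = 11.8226.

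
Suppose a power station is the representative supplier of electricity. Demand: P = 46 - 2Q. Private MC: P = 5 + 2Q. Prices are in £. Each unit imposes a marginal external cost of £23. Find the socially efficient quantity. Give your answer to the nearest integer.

Q* = 5

Social marginal cost = private MC + MEC = 28 + 2Q.
Set SMC = demand: 28 + 2Q = 46 - 2Q → Q* = 4.5000.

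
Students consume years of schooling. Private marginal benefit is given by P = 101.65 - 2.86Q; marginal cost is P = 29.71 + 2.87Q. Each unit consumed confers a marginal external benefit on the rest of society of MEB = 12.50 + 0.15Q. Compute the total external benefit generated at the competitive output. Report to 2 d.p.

168.76

Market equilibrium (private): 29.71 + 2.87Q = 101.65 - 2.86Q → Q_m = 12.5550.
Total external benefit = ∫₀^{Q_m} (12.50 + 0.15Q) dQ = 12.50×12.5550 + ½×0.15×12.5550² = 168.7596.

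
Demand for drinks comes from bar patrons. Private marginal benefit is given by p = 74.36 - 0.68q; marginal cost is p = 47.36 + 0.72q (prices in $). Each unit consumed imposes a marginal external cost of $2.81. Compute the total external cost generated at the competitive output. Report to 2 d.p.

$54.19

Market equilibrium (private): 47.36 + 0.72q = 74.36 - 0.68q → q_m = 19.2857.
Total external cost = MEC × q_m = 2.81 × 19.2857 = 54.1928.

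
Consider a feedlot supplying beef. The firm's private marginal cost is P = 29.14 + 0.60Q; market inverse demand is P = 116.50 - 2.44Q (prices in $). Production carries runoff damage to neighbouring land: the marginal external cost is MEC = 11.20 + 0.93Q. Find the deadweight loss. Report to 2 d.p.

Market equilibrium (private): 29.14 + 0.60Q = 116.50 - 2.44Q → Q_m = 28.7368.
Social marginal cost = private MC + MEC = 40.34 + 1.53Q.
Set SMC = demand: 40.34 + 1.53Q = 116.50 - 2.44Q → Q* = 19.1839.
Between Q* and Q_m the wedge SMC − demand runs linearly from 0 to MEC(Q_m), so the loss is a triangle.
DWL = ½ × 9.5529 × 37.9253 = 181.1483.

DWL = $181.15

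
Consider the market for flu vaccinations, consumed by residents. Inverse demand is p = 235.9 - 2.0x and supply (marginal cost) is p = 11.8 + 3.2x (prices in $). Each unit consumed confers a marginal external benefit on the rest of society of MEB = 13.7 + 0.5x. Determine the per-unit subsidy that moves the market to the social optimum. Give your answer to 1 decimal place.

subsidy = $39.0 per unit

Social marginal benefit = demand + MEB = 249.6 - 1.5x.
Set SMB = MC: 249.6 - 1.5x = 11.8 + 3.2x → x* = 50.5957.
The Pigouvian subsidy equals MEB at x*: 13.7 + 0.5×50.5957 = 38.9979.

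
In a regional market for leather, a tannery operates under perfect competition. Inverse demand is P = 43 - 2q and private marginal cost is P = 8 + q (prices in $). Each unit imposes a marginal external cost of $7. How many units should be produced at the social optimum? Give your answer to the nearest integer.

q* = 9

Social marginal cost = private MC + MEC = 15 + q.
Set SMC = demand: 15 + q = 43 - 2q → q* = 9.3333.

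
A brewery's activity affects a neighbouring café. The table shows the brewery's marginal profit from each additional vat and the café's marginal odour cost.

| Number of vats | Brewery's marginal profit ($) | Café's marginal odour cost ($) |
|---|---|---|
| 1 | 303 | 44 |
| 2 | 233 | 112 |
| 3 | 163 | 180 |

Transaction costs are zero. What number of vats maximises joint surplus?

2

Bargaining reaches the level where marginal profit last exceeds marginal odour cost.
That holds through level 2 (233 ≥ 112) but not at 3 (163 < 180).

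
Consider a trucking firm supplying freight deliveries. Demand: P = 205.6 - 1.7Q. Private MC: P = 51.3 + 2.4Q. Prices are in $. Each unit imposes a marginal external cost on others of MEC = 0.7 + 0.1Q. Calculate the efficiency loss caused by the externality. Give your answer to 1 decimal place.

DWL = $2.4

Market equilibrium (private): 51.3 + 2.4Q = 205.6 - 1.7Q → Q_m = 37.6341.
Social marginal cost = private MC + MEC = 52.0 + 2.5Q.
Set SMC = demand: 52.0 + 2.5Q = 205.6 - 1.7Q → Q* = 36.5714.
The welfare-loss triangle has base |Q_m − Q*| and height MEC(Q_m) (the vertical gap between SMC and demand is zero at Q* and MEC at Q_m).
DWL = ½ × 1.0627 × 4.4634 = 2.3716.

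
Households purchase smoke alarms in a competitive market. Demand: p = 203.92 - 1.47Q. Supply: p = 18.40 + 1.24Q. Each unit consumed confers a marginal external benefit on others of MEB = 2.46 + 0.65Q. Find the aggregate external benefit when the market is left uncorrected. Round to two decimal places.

Market equilibrium (private): 18.40 + 1.24Q = 203.92 - 1.47Q → Q_m = 68.4576.
Total external benefit = ∫₀^{Q_m} (2.46 + 0.65Q) dQ = 2.46×68.4576 + ½×0.65×68.4576² = 1691.4997.

1691.50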